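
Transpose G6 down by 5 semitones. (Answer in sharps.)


Solution.
G6: chromatic position 7 in octave 6 → absolute = 6×12 + 7 = 79
Transpose down 5: 79 - 5 = 74
74 = 6×12 + 2 → D in octave 6
Result = D6


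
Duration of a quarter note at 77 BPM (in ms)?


Solution.
One quarter-note beat = 60000 / BPM = 60000 / 77 ms
Duration = 60000 / 77
= 779.2 ms


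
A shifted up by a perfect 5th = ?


Step by step:
perfect 5th: 5 letter names, 7 semitones
Letter: A + 4 → E
Pitch: A + 7 semitones, spelled as an E → E
= E


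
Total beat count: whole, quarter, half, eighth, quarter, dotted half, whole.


Beat values:
  whole = 4 beats
  quarter = 1 beat
  half = 2 beats
  eighth = 0.5 beats
  quarter = 1 beat
  dotted half = 3 beats
  whole = 4 beats
Sum = 4 + 1 + 2 + 0.5 + 1 + 3 + 4
= 15.5 beats


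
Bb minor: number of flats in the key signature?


Flat minor keys: A(0), D(1), G(2), C(3), F(4), Bb(5), Eb(6), Ab(7)
Bb minor has 5 flats
Order of flats: Bb Eb Ab Db Gb Cb Fb → first 5: Bb, Eb, Ab, Db, Gb
= 5 flats


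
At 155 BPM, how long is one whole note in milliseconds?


One quarter-note beat = 60000 / BPM = 60000 / 155 ms
Whole note = 4 × quarter note
Duration = 4 × 60000 / 155 = 240000 / 155
= 1548.4 ms


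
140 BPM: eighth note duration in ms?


Solution.
One quarter-note beat = 60000 / BPM = 60000 / 140 ms
Eighth note = 1/2 × quarter note
Duration = 1/2 × 60000 / 140 = 30000 / 140
= 214.3 ms


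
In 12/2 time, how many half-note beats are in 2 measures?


Step by step:
Time signature 12/2: the bottom number 2 means the half note gets one count
The top number 12 means 12 half-note beats per measure
Total = 12 × 2 measures
= 24 half-note beats


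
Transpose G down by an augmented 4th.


Let's work it out.
augmented 4th: 4 letter names, 6 semitones
Letter: G - 3 → D
Pitch: G - 6 semitones, spelled as a D → Db
= Db


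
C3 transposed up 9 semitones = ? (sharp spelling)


C3: chromatic position 0 in octave 3 → absolute = 3×12 + 0 = 36
Transpose up 9: 36 + 9 = 45
45 = 3×12 + 9 → A in octave 3
Result = A3


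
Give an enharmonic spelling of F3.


Enharmonic notes sound the same pitch but are spelled with different letter names
F and E# name the same pitch class
= E#3


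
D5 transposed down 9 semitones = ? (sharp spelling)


Reasoning:
D5: chromatic position 2 in octave 5 → absolute = 5×12 + 2 = 62
Transpose down 9: 62 - 9 = 53
53 = 4×12 + 5 → F in octave 4
Result = F4


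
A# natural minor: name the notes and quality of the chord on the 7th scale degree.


Reasoning:
A# natural minor scale: A# B# C# D# E# F# G#
Diatonic triad on degree 7 stacks scale notes 7, 2, 4: G# B# D#
G#→B# = 4 semitones; G#→D# = 7 semitones → major triad
= G# B# D# (major)


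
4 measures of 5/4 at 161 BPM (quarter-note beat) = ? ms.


Step by step:
Quarter-note beat duration = 60000 / 161 ms
Beats per measure (5/4) = 5
One measure = 5 × 60000 / 161 = 300000 / 161 ms
4 measures = 4 × 300000 / 161 = 1200000 / 161
= 7453.4 ms


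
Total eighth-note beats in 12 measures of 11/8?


Step by step:
Time signature 11/8: the bottom number 8 means the eighth note gets one count
The top number 11 means 11 eighth-note beats per measure
Total = 11 × 12 measures
= 132 eighth-note beats


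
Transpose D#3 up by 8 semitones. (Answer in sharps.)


Solution.
D#3: chromatic position 3 in octave 3 → absolute = 3×12 + 3 = 39
Transpose up 8: 39 + 8 = 47
47 = 3×12 + 11 → B in octave 3
Result = B3


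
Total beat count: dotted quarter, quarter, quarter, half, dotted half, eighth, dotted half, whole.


Solution.
Beat values:
  dotted quarter = 1.5 beats
  quarter = 1 beat
  quarter = 1 beat
  half = 2 beats
  dotted half = 3 beats
  eighth = 0.5 beats
  dotted half = 3 beats
  whole = 4 beats
Sum = 1.5 + 1 + 1 + 2 + 3 + 0.5 + 3 + 4
= 16 beats


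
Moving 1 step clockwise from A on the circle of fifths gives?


Each clockwise step on the circle of fifths moves up a perfect 5th
From A: A → E
= E


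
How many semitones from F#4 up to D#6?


Step by step:
Absolute semitone position = octave×12 + chromatic position
F#4: 4×12 + 6 = 54
D#6: 6×12 + 3 = 75
Difference = 75 - 54 = 21
= 21 semitones


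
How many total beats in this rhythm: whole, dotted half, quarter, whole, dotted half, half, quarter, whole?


Beat values:
  whole = 4 beats
  dotted half = 3 beats
  quarter = 1 beat
  whole = 4 beats
  dotted half = 3 beats
  half = 2 beats
  quarter = 1 beat
  whole = 4 beats
Sum = 4 + 3 + 1 + 4 + 3 + 2 + 1 + 4
= 22 beats


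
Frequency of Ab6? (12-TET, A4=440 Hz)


Working:
f = 440 × 2^(n/12) where n = semitones from A4
Ab6: 23 semitones from A4
f = 440 × 2^(23/12)
f = 1661.22 Hz


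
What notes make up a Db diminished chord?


Working:
Diminished triad = root + minor 3rd (3 semitones) + diminished 5th (6 semitones)
A triad on Db stacks thirds, so the chord tones use letter names D-F-A
Root: Db
Minor 3rd above Db: Fb
Diminished 5th above Db: Abb
Chord = Db Fb Abb


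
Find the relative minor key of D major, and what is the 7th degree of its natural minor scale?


Let's work it out.
The relative minor shares the major's key signature and starts on its 6th degree
6th degree = a major 6th above the tonic; a major 6th above D is B
→ relative minor of D major is B minor
B natural minor scale: B C# D E F# G A
= B minor; 7th degree = A


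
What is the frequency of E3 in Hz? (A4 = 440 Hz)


f = 440 × 2^(n/12) where n = semitones from A4
E3: -17 semitones from A4
f = 440 × 2^(-17/12)
f = 164.81 Hz


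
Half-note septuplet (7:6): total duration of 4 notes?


Working:
Septuplet: 7 notes occupy the space of 6 half notes
Space = 6 × 2 = 12 beats
Each septuplet note = 12 / 7 = 12/7 beats
4 notes = 4 × 12/7 = 48/7
= 48/7 beats


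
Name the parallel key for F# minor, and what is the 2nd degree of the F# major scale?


Working:
Parallel keys share the same tonic but differ in mode
F# minor → parallel is F# major
F# major scale: F# G# A# B C# D# E#
= F# major; 2nd degree = G#


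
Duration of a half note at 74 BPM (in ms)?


Working:
One quarter-note beat = 60000 / BPM = 60000 / 74 ms
Half note = 2 × quarter note
Duration = 2 × 60000 / 74 = 120000 / 74
= 1621.6 ms


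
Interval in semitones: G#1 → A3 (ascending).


Reasoning:
Absolute semitone position = octave×12 + chromatic position
G#1: 1×12 + 8 = 20
A3: 3×12 + 9 = 45
Difference = 45 - 20 = 25
= 25 semitones


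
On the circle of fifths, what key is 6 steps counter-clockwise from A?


Step by step:
Each counter-clockwise step moves down a perfect 5th (= up a perfect 4th)
From A: A → D → G → C → F → Bb → Eb
= Eb


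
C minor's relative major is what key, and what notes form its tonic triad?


Working:
The relative major shares the key signature and is a minor 3rd above the minor tonic
A minor 3rd above C is Eb
→ relative major of C minor is Eb major
Tonic triad of Eb major = root + major 3rd + perfect 5th = Eb G Bb
= Eb major; triad = Eb G Bb


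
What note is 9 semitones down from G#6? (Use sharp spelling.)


Reasoning:
G#6: chromatic position 8 in octave 6 → absolute = 6×12 + 8 = 80
Transpose down 9: 80 - 9 = 71
71 = 5×12 + 11 → B in octave 5
Result = B5


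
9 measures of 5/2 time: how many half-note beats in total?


Time signature 5/2: the bottom number 2 means the half note gets one count
The top number 5 means 5 half-note beats per measure
Total = 5 × 9 measures
= 45 half-note beats


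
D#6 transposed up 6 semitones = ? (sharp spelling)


Step by step:
D#6: chromatic position 3 in octave 6 → absolute = 6×12 + 3 = 75
Transpose up 6: 75 + 6 = 81
81 = 6×12 + 9 → A in octave 6
Result = A6


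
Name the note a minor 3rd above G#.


A 3rd spans 3 letter names, so from G we land on B
A minor 3rd = 3 semitones above G#
Spell B at that pitch: B
= B


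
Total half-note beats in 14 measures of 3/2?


Time signature 3/2: the bottom number 2 means the half note gets one count
The top number 3 means 3 half-note beats per measure
Total = 3 × 14 measures
= 42 half-note beats


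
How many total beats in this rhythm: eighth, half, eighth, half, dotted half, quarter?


Solution.
Beat values:
  eighth = 0.5 beats
  half = 2 beats
  eighth = 0.5 beats
  half = 2 beats
  dotted half = 3 beats
  quarter = 1 beat
Sum = 0.5 + 2 + 0.5 + 2 + 3 + 1
= 9 beats


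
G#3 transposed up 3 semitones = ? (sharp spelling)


Solution.
G#3: chromatic position 8 in octave 3 → absolute = 3×12 + 8 = 44
Transpose up 3: 44 + 3 = 47
47 = 3×12 + 11 → B in octave 3
Result = B3


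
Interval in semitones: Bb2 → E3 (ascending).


Absolute semitone position = octave×12 + chromatic position
Bb2: 2×12 + 10 = 34
E3: 3×12 + 4 = 40
Difference = 40 - 34 = 6
= 6 semitones


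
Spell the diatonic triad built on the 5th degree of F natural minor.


Reasoning:
F natural minor scale: F G Ab Bb C Db Eb
Diatonic triad on degree 5 stacks scale notes 5, 7, 2: C Eb G
C→Eb = 3 semitones; C→G = 7 semitones → minor triad
= C Eb G (minor)


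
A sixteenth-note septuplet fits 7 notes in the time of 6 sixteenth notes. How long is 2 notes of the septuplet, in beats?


Septuplet: 7 notes occupy the space of 6 sixteenth notes
Space = 6 × 1/4 = 3/2 beats
Each septuplet note = 3/2 / 7 = 3/14 beats
2 notes = 2 × 3/14 = 3/7
= 3/7 beats


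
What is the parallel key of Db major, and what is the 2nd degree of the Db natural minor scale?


Reasoning:
Parallel keys share the same tonic but differ in mode
Db major → parallel is Db minor
Db natural minor scale: Db Eb Fb Gb Ab Bbb Cb
= Db minor; 2nd degree = Eb


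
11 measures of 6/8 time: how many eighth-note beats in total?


Step by step:
Time signature 6/8: the bottom number 8 means the eighth note gets one count
The top number 6 means 6 eighth-note beats per measure
Total = 6 × 11 measures
= 66 eighth-note beats


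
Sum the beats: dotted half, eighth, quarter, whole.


Beat values:
  dotted half = 3 beats
  eighth = 0.5 beats
  quarter = 1 beat
  whole = 4 beats
Sum = 3 + 0.5 + 1 + 4
= 8.5 beats


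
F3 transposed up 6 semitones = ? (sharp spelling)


Step by step:
F3: chromatic position 5 in octave 3 → absolute = 3×12 + 5 = 41
Transpose up 6: 41 + 6 = 47
47 = 3×12 + 11 → B in octave 3
Result = B3


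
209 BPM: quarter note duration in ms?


Solution.
One quarter-note beat = 60000 / BPM = 60000 / 209 ms
Duration = 60000 / 209
= 287.1 ms


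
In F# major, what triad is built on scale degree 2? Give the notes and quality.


Working:
F# major scale: F# G# A# B C# D# E#
Diatonic triad on degree 2 stacks scale notes 2, 4, 6: G# B D#
G#→B = 3 semitones; G#→D# = 7 semitones → minor triad
= G# B D# (minor)


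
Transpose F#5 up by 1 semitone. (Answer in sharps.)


Working:
F#5: chromatic position 6 in octave 5 → absolute = 5×12 + 6 = 66
Transpose up 1: 66 + 1 = 67
67 = 5×12 + 7 → G in octave 5
Result = G5


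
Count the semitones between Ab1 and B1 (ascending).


Working:
Absolute semitone position = octave×12 + chromatic position
Ab1: 1×12 + 8 = 20
B1: 1×12 + 11 = 23
Difference = 23 - 20 = 3
= 3 semitones


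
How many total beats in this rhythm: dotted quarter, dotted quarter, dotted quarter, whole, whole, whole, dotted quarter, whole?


Beat values:
  dotted quarter = 1.5 beats
  dotted quarter = 1.5 beats
  dotted quarter = 1.5 beats
  whole = 4 beats
  whole = 4 beats
  whole = 4 beats
  dotted quarter = 1.5 beats
  whole = 4 beats
Sum = 1.5 + 1.5 + 1.5 + 4 + 4 + 4 + 1.5 + 4
= 22 beats


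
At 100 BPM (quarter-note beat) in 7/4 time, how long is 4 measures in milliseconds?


Quarter-note beat duration = 60000 / 100 ms
Beats per measure (7/4) = 7
One measure = 7 × 60000 / 100 = 420000 / 100 ms
4 measures = 4 × 420000 / 100 = 1680000 / 100
= 16800.0 ms


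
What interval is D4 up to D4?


Reasoning:
Letter names: D → D spans 1 letter name → a unison
Semitones: D4 → D4 = 0 half-steps
A unison of 0 semitones is a perfect unison
= perfect unison


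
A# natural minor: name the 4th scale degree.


Reasoning:
Natural minor scale pattern: W-H-W-W-H-W-W (2-1-2-2-1-2-2 semitones)
Starting from A#:
  A# + 2 semitones → B#
  B# + 1 semitone → C#
  C# + 2 semitones → D#
  D# + 2 semitones → E#
  E# + 1 semitone → F#
  F# + 2 semitones → G#
  G# + 2 semitones → A#
Scale: A# B# C# D# E# F# G#
Degree 4 = D#


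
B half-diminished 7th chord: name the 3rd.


Working:
Half-diminished 7th chord = root + minor 3rd + diminished 5th + minor 7th
Seventh chords stack in thirds, so the letter names are B-D-F-A
Root: B
Minor 3rd above B: D
Diminished 5th above B: F
Minor 7th above B: A
The 3rd = D


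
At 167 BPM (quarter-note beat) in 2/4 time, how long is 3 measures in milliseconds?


Step by step:
Quarter-note beat duration = 60000 / 167 ms
Beats per measure (2/4) = 2
One measure = 2 × 60000 / 167 = 120000 / 167 ms
3 measures = 3 × 120000 / 167 = 360000 / 167
= 2155.7 ms


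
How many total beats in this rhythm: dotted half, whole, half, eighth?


Working:
Beat values:
  dotted half = 3 beats
  whole = 4 beats
  half = 2 beats
  eighth = 0.5 beats
Sum = 3 + 4 + 2 + 0.5
= 9.5 beats


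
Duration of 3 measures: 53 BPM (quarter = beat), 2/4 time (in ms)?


Quarter-note beat duration = 60000 / 53 ms
Beats per measure (2/4) = 2
One measure = 2 × 60000 / 53 = 120000 / 53 ms
3 measures = 3 × 120000 / 53 = 360000 / 53
= 6792.5 ms


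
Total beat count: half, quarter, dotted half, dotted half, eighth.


Working:
Beat values:
  half = 2 beats
  quarter = 1 beat
  dotted half = 3 beats
  dotted half = 3 beats
  eighth = 0.5 beats
Sum = 2 + 1 + 3 + 3 + 0.5
= 9.5 beats


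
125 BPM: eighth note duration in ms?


Solution.
One quarter-note beat = 60000 / BPM = 60000 / 125 ms
Eighth note = 1/2 × quarter note
Duration = 1/2 × 60000 / 125 = 30000 / 125
= 240.0 ms


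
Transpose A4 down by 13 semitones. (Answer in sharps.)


Reasoning:
A4: chromatic position 9 in octave 4 → absolute = 4×12 + 9 = 57
Transpose down 13: 57 - 13 = 44
44 = 3×12 + 8 → G# in octave 3
Result = G#3


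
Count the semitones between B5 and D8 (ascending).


Let's work it out.
Absolute semitone position = octave×12 + chromatic position
B5: 5×12 + 11 = 71
D8: 8×12 + 2 = 98
Difference = 98 - 71 = 27
= 27 semitones


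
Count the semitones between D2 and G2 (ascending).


Let's work it out.
Absolute semitone position = octave×12 + chromatic position
D2: 2×12 + 2 = 26
G2: 2×12 + 7 = 31
Difference = 31 - 26 = 5
= 5 semitones


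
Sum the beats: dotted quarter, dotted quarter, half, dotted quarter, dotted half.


Beat values:
  dotted quarter = 1.5 beats
  dotted quarter = 1.5 beats
  half = 2 beats
  dotted quarter = 1.5 beats
  dotted half = 3 beats
Sum = 1.5 + 1.5 + 2 + 1.5 + 3
= 9.5 beats


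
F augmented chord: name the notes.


Augmented triad = root + major 3rd (4 semitones) + augmented 5th (8 semitones)
A triad on F stacks thirds, so the chord tones use letter names F-A-C
Root: F
Major 3rd above F: A
Augmented 5th above F: C#
Chord = F A C#


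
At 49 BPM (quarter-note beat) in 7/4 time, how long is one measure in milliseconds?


Reasoning:
Quarter-note beat duration = 60000 / 49 ms
Beats per measure (7/4) = 7
One measure = 7 × 60000 / 49 = 420000 / 49 ms
= 8571.4 ms


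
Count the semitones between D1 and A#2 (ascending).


Working:
Absolute semitone position = octave×12 + chromatic position
D1: 1×12 + 2 = 14
A#2: 2×12 + 10 = 34
Difference = 34 - 14 = 20
= 20 semitones


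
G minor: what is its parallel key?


Parallel keys share the same tonic but differ in mode
G minor → parallel is G major
= G major


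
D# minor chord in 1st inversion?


Step by step:
Root position: D# F# A#
1st inversion: move root up an octave
Bass note: F#
Notes (bottom to top) = F# A# D#


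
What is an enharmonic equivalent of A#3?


Enharmonic notes sound the same pitch but are spelled with different letter names
A# and Bb name the same pitch class
= Bb3


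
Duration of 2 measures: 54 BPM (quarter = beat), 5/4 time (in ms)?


Quarter-note beat duration = 60000 / 54 ms
Beats per measure (5/4) = 5
One measure = 5 × 60000 / 54 = 300000 / 54 ms
2 measures = 2 × 300000 / 54 = 600000 / 54
= 11111.1 ms


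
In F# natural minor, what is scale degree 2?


Let's work it out.
Natural minor scale pattern: W-H-W-W-H-W-W (2-1-2-2-1-2-2 semitones)
Starting from F#:
  F# + 2 semitones → G#
  G# + 1 semitone → A
  A + 2 semitones → B
  B + 2 semitones → C#
  C# + 1 semitone → D
  D + 2 semitones → E
  E + 2 semitones → F#
Scale: F# G# A B C# D E
Degree 2 = G#


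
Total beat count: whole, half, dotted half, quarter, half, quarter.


Beat values:
  whole = 4 beats
  half = 2 beats
  dotted half = 3 beats
  quarter = 1 beat
  half = 2 beats
  quarter = 1 beat
Sum = 4 + 2 + 3 + 1 + 2 + 1
= 13 beats


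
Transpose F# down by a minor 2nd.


Reasoning:
minor 2nd: 2 letter names, 1 semitones
Letter: F - 1 → E
Pitch: F# - 1 semitones, spelled as an E → E#
= E#


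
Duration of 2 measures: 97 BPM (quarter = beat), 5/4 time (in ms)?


Quarter-note beat duration = 60000 / 97 ms
Beats per measure (5/4) = 5
One measure = 5 × 60000 / 97 = 300000 / 97 ms
2 measures = 2 × 300000 / 97 = 600000 / 97
= 6185.6 ms


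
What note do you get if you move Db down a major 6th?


Working:
major 6th: 6 letter names, 9 semitones
Letter: D - 5 → F
Pitch: Db - 9 semitones, spelled as an F → Fb
= Fb


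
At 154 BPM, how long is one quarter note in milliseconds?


Step by step:
One quarter-note beat = 60000 / BPM = 60000 / 154 ms
Duration = 60000 / 154
= 389.6 ms


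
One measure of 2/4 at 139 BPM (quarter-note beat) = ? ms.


Quarter-note beat duration = 60000 / 139 ms
Beats per measure (2/4) = 2
One measure = 2 × 60000 / 139 = 120000 / 139 ms
= 863.3 ms


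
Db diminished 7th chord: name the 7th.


Solution.
Diminished 7th chord = root + minor 3rd + diminished 5th + diminished 7th
Seventh chords stack in thirds, so the letter names are D-F-A-C
Root: Db
Minor 3rd above Db: Fb
Diminished 5th above Db: Abb
Diminished 7th above Db: Cbb
The 7th = Cbb


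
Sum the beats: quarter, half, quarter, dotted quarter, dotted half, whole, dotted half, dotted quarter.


Reasoning:
Beat values:
  quarter = 1 beat
  half = 2 beats
  quarter = 1 beat
  dotted quarter = 1.5 beats
  dotted half = 3 beats
  whole = 4 beats
  dotted half = 3 beats
  dotted quarter = 1.5 beats
Sum = 1 + 2 + 1 + 1.5 + 3 + 4 + 3 + 1.5
= 17 beats


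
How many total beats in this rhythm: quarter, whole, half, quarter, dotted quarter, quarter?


Solution.
Beat values:
  quarter = 1 beat
  whole = 4 beats
  half = 2 beats
  quarter = 1 beat
  dotted quarter = 1.5 beats
  quarter = 1 beat
Sum = 1 + 4 + 2 + 1 + 1.5 + 1
= 10.5 beats


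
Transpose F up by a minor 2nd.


Reasoning:
minor 2nd: 2 letter names, 1 semitones
Letter: F + 1 → G
Pitch: F + 1 semitones, spelled as a G → Gb
= Gb


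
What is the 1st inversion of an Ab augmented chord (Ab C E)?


Solution.
Root position: Ab C E
1st inversion: move root up an octave
Bass note: C
Notes (bottom to top) = C E Ab


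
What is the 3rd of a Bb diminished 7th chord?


Let's work it out.
Diminished 7th chord = root + minor 3rd + diminished 5th + diminished 7th
Seventh chords stack in thirds, so the letter names are B-D-F-A
Root: Bb
Minor 3rd above Bb: Db
Diminished 5th above Bb: Fb
Diminished 7th above Bb: Abb
The 3rd = Db


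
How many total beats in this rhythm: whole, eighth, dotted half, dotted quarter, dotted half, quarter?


Reasoning:
Beat values:
  whole = 4 beats
  eighth = 0.5 beats
  dotted half = 3 beats
  dotted quarter = 1.5 beats
  dotted half = 3 beats
  quarter = 1 beat
Sum = 4 + 0.5 + 3 + 1.5 + 3 + 1
= 13 beats


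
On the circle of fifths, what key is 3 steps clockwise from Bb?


Solution.
Each clockwise step on the circle of fifths moves up a perfect 5th
From Bb: Bb → F → C → G
= G


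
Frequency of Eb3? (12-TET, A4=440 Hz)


Step by step:
f = 440 × 2^(n/12) where n = semitones from A4
Eb3: -18 semitones from A4
f = 440 × 2^(-18/12)
f = 155.56 Hz


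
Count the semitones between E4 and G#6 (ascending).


Step by step:
Absolute semitone position = octave×12 + chromatic position
E4: 4×12 + 4 = 52
G#6: 6×12 + 8 = 80
Difference = 80 - 52 = 28
= 28 semitones


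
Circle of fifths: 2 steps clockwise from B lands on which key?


Each clockwise step on the circle of fifths moves up a perfect 5th
From B: B → F#/Gb → Db
= Db


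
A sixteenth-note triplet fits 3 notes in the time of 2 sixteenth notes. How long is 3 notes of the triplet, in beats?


Reasoning:
Triplet: 3 notes occupy the space of 2 sixteenth notes
Space = 2 × 1/4 = 1/2 beats
Each triplet note = 1/2 / 3 = 1/6 beats
3 notes = 3 × 1/6 = 1/2
= 1/2 beats


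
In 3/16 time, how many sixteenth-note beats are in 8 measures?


Working:
Time signature 3/16: the bottom number 16 means the sixteenth note gets one count
The top number 3 means 3 sixteenth-note beats per measure
Total = 3 × 8 measures
= 24 sixteenth-note beats


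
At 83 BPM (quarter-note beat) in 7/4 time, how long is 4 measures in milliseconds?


Let's work it out.
Quarter-note beat duration = 60000 / 83 ms
Beats per measure (7/4) = 7
One measure = 7 × 60000 / 83 = 420000 / 83 ms
4 measures = 4 × 420000 / 83 = 1680000 / 83
= 20241.0 ms


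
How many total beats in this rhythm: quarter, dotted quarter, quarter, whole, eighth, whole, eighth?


Beat values:
  quarter = 1 beat
  dotted quarter = 1.5 beats
  quarter = 1 beat
  whole = 4 beats
  eighth = 0.5 beats
  whole = 4 beats
  eighth = 0.5 beats
Sum = 1 + 1.5 + 1 + 4 + 0.5 + 4 + 0.5
= 12.5 beats


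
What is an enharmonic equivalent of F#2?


Enharmonic notes sound the same pitch but are spelled with different letter names
F# and Gb name the same pitch class
= Gb2


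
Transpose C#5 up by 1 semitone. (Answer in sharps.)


Reasoning:
C#5: chromatic position 1 in octave 5 → absolute = 5×12 + 1 = 61
Transpose up 1: 61 + 1 = 62
62 = 5×12 + 2 → D in octave 5
Result = D5


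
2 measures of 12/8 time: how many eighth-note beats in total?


Working:
Time signature 12/8: the bottom number 8 means the eighth note gets one count
The top number 12 means 12 eighth-note beats per measure
Total = 12 × 2 measures
= 24 eighth-note beats


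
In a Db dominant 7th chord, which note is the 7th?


Working:
Dominant 7th chord = root + major 3rd + perfect 5th + minor 7th
Seventh chords stack in thirds, so the letter names are D-F-A-C
Root: Db
Major 3rd above Db: F
Perfect 5th above Db: Ab
Minor 7th above Db: Cb
The 7th = Cb


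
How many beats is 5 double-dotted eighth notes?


Step by step:
Base eighth note = 1/2 beats
Dot 1 adds half the previous value: +1/4
Dot 2 adds half the previous value: +1/8
One double-dotted eighth = 1/2 + 1/4 + 1/8 = 7/8
5 of them = 5 × 7/8 = 35/8
= 35/8 beats


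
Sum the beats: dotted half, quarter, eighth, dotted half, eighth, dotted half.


Let's work it out.
Beat values:
  dotted half = 3 beats
  quarter = 1 beat
  eighth = 0.5 beats
  dotted half = 3 beats
  eighth = 0.5 beats
  dotted half = 3 beats
Sum = 3 + 1 + 0.5 + 3 + 0.5 + 3
= 11 beats


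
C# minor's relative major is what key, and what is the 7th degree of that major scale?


Solution.
The relative major shares the key signature and is a minor 3rd above the minor tonic
A minor 3rd above C# is E
→ relative major of C# minor is E major
E major scale: E F# G# A B C# D#
= E major; 7th degree = D#


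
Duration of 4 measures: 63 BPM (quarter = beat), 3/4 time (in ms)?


Step by step:
Quarter-note beat duration = 60000 / 63 ms
Beats per measure (3/4) = 3
One measure = 3 × 60000 / 63 = 180000 / 63 ms
4 measures = 4 × 180000 / 63 = 720000 / 63
= 11428.6 ms


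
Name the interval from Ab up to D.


Step by step:
Letter names: A → D spans 4 letter names → a 4th
Semitones: Ab → D = 6 half-steps
A 4th of 6 semitones is an augmented 4th
= augmented 4th


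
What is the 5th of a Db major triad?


Let's work it out.
Major triad = root + major 3rd (4 semitones) + perfect 5th (7 semitones)
A triad on Db stacks thirds, so the chord tones use letter names D-F-A
Root: Db
Major 3rd above Db: F
Perfect 5th above Db: Ab
The 5th = Ab


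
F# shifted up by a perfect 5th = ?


perfect 5th: 5 letter names, 7 semitones
Letter: F + 4 → C
Pitch: F# + 7 semitones, spelled as a C → C#
= C#


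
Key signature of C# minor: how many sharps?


Sharp minor keys follow the circle of fifths: A(0), E(1), B(2), F#(3), C#(4), G#(5), D#(6), A#(7)
C# minor has 4 sharps
Order of sharps: F# C# G# D# A# E# B# → first 4: F#, C#, G#, D#
= 4 sharps


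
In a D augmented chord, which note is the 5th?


Step by step:
Augmented triad = root + major 3rd (4 semitones) + augmented 5th (8 semitones)
A triad on D stacks thirds, so the chord tones use letter names D-F-A
Root: D
Major 3rd above D: F#
Augmented 5th above D: A#
The 5th = A#


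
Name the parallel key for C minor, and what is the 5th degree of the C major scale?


Reasoning:
Parallel keys share the same tonic but differ in mode
C minor → parallel is C major
C major scale: C D E F G A B
= C major; 5th degree = G


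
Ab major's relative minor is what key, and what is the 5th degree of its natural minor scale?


Let's work it out.
The relative minor shares the major's key signature and starts on its 6th degree
6th degree = a major 6th above the tonic; a major 6th above Ab is F
→ relative minor of Ab major is F minor
F natural minor scale: F G Ab Bb C Db Eb
= F minor; 5th degree = C


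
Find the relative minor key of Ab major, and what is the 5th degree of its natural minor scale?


The relative minor shares the major's key signature and starts on its 6th degree
6th degree = a major 6th above the tonic; a major 6th above Ab is F
→ relative minor of Ab major is F minor
F natural minor scale: F G Ab Bb C Db Eb
= F minor; 5th degree = C


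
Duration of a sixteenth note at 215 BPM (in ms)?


Step by step:
One quarter-note beat = 60000 / BPM = 60000 / 215 ms
Sixteenth note = 1/4 × quarter note
Duration = 1/4 × 60000 / 215 = 15000 / 215
= 69.8 ms


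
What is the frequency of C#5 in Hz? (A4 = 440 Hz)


Reasoning:
f = 440 × 2^(n/12) where n = semitones from A4
C#5: 4 semitones from A4
f = 440 × 2^(4/12)
f = 554.37 Hz


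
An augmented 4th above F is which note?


Solution.
A 4th spans 4 letter names, so from F we land on B
An augmented 4th = 6 semitones above F
Spell B at that pitch: B
= B


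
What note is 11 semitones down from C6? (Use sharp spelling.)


Solution.
C6: chromatic position 0 in octave 6 → absolute = 6×12 + 0 = 72
Transpose down 11: 72 - 11 = 61
61 = 5×12 + 1 → C# in octave 5
Result = C#5


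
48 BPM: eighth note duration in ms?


Let's work it out.
One quarter-note beat = 60000 / BPM = 60000 / 48 ms
Eighth note = 1/2 × quarter note
Duration = 1/2 × 60000 / 48 = 30000 / 48
= 625.0 ms


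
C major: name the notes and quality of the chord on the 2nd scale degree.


Step by step:
C major scale: C D E F G A B
Diatonic triad on degree 2 stacks scale notes 2, 4, 6: D F A
D→F = 3 semitones; D→A = 7 semitones → minor triad
= D F A (minor)


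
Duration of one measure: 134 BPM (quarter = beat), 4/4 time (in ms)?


Solution.
Quarter-note beat duration = 60000 / 134 ms
Beats per measure (4/4) = 4
One measure = 4 × 60000 / 134 = 240000 / 134 ms
= 1791.0 ms


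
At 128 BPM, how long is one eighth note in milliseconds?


One quarter-note beat = 60000 / BPM = 60000 / 128 ms
Eighth note = 1/2 × quarter note
Duration = 1/2 × 60000 / 128 = 30000 / 128
= 234.4 ms


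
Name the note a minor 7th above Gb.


Reasoning:
A 7th spans 7 letter names, so from G we land on F
A minor 7th = 10 semitones above Gb
Spell F at that pitch: Fb
= Fb


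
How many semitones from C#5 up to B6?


Absolute semitone position = octave×12 + chromatic position
C#5: 5×12 + 1 = 61
B6: 6×12 + 11 = 83
Difference = 83 - 61 = 22
= 22 semitones


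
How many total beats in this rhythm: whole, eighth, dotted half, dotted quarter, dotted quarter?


Reasoning:
Beat values:
  whole = 4 beats
  eighth = 0.5 beats
  dotted half = 3 beats
  dotted quarter = 1.5 beats
  dotted quarter = 1.5 beats
Sum = 4 + 0.5 + 3 + 1.5 + 1.5
= 10.5 beats


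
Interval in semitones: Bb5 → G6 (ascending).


Reasoning:
Absolute semitone position = octave×12 + chromatic position
Bb5: 5×12 + 10 = 70
G6: 6×12 + 7 = 79
Difference = 79 - 70 = 9
= 9 semitones


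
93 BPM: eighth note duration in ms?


Working:
One quarter-note beat = 60000 / BPM = 60000 / 93 ms
Eighth note = 1/2 × quarter note
Duration = 1/2 × 60000 / 93 = 30000 / 93
= 322.6 ms


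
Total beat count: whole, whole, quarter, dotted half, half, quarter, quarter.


Let's work it out.
Beat values:
  whole = 4 beats
  whole = 4 beats
  quarter = 1 beat
  dotted half = 3 beats
  half = 2 beats
  quarter = 1 beat
  quarter = 1 beat
Sum = 4 + 4 + 1 + 3 + 2 + 1 + 1
= 16 beats


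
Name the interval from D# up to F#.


Let's work it out.
Letter names: D → F spans 3 letter names → a 3rd
Semitones: D# → F# = 3 half-steps
A 3rd of 3 semitones is a minor 3rd
= minor 3rd


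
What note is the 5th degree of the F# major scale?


Solution.
Major scale pattern: W-W-H-W-W-W-H (2-2-1-2-2-2-1 semitones)
Starting from F#:
  F# + 2 semitones → G#
  G# + 2 semitones → A#
  A# + 1 semitone → B
  B + 2 semitones → C#
  C# + 2 semitones → D#
  D# + 2 semitones → E#
  E# + 1 semitone → F#
Scale: F# G# A# B C# D# E#
Degree 5 = C#


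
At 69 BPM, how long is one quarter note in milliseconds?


Solution.
One quarter-note beat = 60000 / BPM = 60000 / 69 ms
Duration = 60000 / 69
= 869.6 ms


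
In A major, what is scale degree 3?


Step by step:
Major scale pattern: W-W-H-W-W-W-H (2-2-1-2-2-2-1 semitones)
Starting from A:
  A + 2 semitones → B
  B + 2 semitones → C#
  C# + 1 semitone → D
  D + 2 semitones → E
  E + 2 semitones → F#
  F# + 2 semitones → G#
  G# + 1 semitone → A
Scale: A B C# D E F# G#
Degree 3 = C#


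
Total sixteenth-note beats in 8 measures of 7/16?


Solution.
Time signature 7/16: the bottom number 16 means the sixteenth note gets one count
The top number 7 means 7 sixteenth-note beats per measure
Total = 7 × 8 measures
= 56 sixteenth-note beats


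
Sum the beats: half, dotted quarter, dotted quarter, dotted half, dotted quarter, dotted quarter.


Beat values:
  half = 2 beats
  dotted quarter = 1.5 beats
  dotted quarter = 1.5 beats
  dotted half = 3 beats
  dotted quarter = 1.5 beats
  dotted quarter = 1.5 beats
Sum = 2 + 1.5 + 1.5 + 3 + 1.5 + 1.5
= 11 beats


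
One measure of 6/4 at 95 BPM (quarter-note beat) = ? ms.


Let's work it out.
Quarter-note beat duration = 60000 / 95 ms
Beats per measure (6/4) = 6
One measure = 6 × 60000 / 95 = 360000 / 95 ms
= 3789.5 ms


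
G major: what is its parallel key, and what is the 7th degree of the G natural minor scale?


Working:
Parallel keys share the same tonic but differ in mode
G major → parallel is G minor
G natural minor scale: G A Bb C D Eb F
= G minor; 7th degree = F


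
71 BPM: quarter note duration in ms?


One quarter-note beat = 60000 / BPM = 60000 / 71 ms
Duration = 60000 / 71
= 845.1 ms


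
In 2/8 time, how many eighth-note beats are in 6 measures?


Reasoning:
Time signature 2/8: the bottom number 8 means the eighth note gets one count
The top number 2 means 2 eighth-note beats per measure
Total = 2 × 6 measures
= 12 eighth-note beats


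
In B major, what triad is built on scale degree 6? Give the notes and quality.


Reasoning:
B major scale: B C# D# E F# G# A#
Diatonic triad on degree 6 stacks scale notes 6, 1, 3: G# B D#
G#→B = 3 semitones; G#→D# = 7 semitones → minor triad
= G# B D# (minor)


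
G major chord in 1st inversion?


Working:
Root position: G B D
1st inversion: move root up an octave
Bass note: B
Notes (bottom to top) = B D G


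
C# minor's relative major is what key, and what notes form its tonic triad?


The relative major shares the key signature and is a minor 3rd above the minor tonic
A minor 3rd above C# is E
→ relative major of C# minor is E major
Tonic triad of E major = root + major 3rd + perfect 5th = E G# B
= E major; triad = E G# B


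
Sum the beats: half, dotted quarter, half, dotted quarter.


Solution.
Beat values:
  half = 2 beats
  dotted quarter = 1.5 beats
  half = 2 beats
  dotted quarter = 1.5 beats
Sum = 2 + 1.5 + 2 + 1.5
= 7 beats


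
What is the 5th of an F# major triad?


Solution.
Major triad = root + major 3rd (4 semitones) + perfect 5th (7 semitones)
A triad on F# stacks thirds, so the chord tones use letter names F-A-C
Root: F#
Major 3rd above F#: A#
Perfect 5th above F#: C#
The 5th = C#


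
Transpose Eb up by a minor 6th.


Working:
minor 6th: 6 letter names, 8 semitones
Letter: E + 5 → C
Pitch: Eb + 8 semitones, spelled as a C → Cb
= Cb


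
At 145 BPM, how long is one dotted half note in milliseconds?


Step by step:
One quarter-note beat = 60000 / BPM = 60000 / 145 ms
Dotted half note = 3 × quarter note
Duration = 3 × 60000 / 145 = 180000 / 145
= 1241.4 ms


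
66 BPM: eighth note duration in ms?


Let's work it out.
One quarter-note beat = 60000 / BPM = 60000 / 66 ms
Eighth note = 1/2 × quarter note
Duration = 1/2 × 60000 / 66 = 30000 / 66
= 454.5 ms


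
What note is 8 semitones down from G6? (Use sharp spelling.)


Reasoning:
G6: chromatic position 7 in octave 6 → absolute = 6×12 + 7 = 79
Transpose down 8: 79 - 8 = 71
71 = 5×12 + 11 → B in octave 5
Result = B5


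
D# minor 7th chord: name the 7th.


Minor 7th chord = root + minor 3rd + perfect 5th + minor 7th
Seventh chords stack in thirds, so the letter names are D-F-A-C
Root: D#
Minor 3rd above D#: F#
Perfect 5th above D#: A#
Minor 7th above D#: C#
The 7th = C#


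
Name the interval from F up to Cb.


Letter names: F → C spans 5 letter names → a 5th
Semitones: F → Cb = 6 half-steps
A 5th of 6 semitones is a diminished 5th
= diminished 5th


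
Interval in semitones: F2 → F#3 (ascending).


Absolute semitone position = octave×12 + chromatic position
F2: 2×12 + 5 = 29
F#3: 3×12 + 6 = 42
Difference = 42 - 29 = 13
= 13 semitones


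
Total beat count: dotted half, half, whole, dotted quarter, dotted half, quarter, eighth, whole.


Reasoning:
Beat values:
  dotted half = 3 beats
  half = 2 beats
  whole = 4 beats
  dotted quarter = 1.5 beats
  dotted half = 3 beats
  quarter = 1 beat
  eighth = 0.5 beats
  whole = 4 beats
Sum = 3 + 2 + 4 + 1.5 + 3 + 1 + 0.5 + 4
= 19 beats


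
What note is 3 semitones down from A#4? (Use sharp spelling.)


Working:
A#4: chromatic position 10 in octave 4 → absolute = 4×12 + 10 = 58
Transpose down 3: 58 - 3 = 55
55 = 4×12 + 7 → G in octave 4
Result = G4


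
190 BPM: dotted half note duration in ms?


Step by step:
One quarter-note beat = 60000 / BPM = 60000 / 190 ms
Dotted half note = 3 × quarter note
Duration = 3 × 60000 / 190 = 180000 / 190
= 947.4 ms


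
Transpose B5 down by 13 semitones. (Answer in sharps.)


Step by step:
B5: chromatic position 11 in octave 5 → absolute = 5×12 + 11 = 71
Transpose down 13: 71 - 13 = 58
58 = 4×12 + 10 → A# in octave 4
Result = A#4


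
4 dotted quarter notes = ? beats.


Base quarter note = 1 beat
Dot 1 adds half the previous value: +1/2
One dotted quarter = 1 + 1/2 = 3/2
4 of them = 4 × 3/2 = 6
= 6 beats


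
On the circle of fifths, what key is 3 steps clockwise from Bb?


Reasoning:
Each clockwise step on the circle of fifths moves up a perfect 5th
From Bb: Bb → F → C → G
= G


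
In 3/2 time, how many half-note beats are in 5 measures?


Let's work it out.
Time signature 3/2: the bottom number 2 means the half note gets one count
The top number 3 means 3 half-note beats per measure
Total = 3 × 5 measures
= 15 half-note beats


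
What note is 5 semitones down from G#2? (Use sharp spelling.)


Solution.
G#2: chromatic position 8 in octave 2 → absolute = 2×12 + 8 = 32
Transpose down 5: 32 - 5 = 27
27 = 2×12 + 3 → D# in octave 2
Result = D#2


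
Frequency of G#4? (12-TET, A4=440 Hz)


Solution.
f = 440 × 2^(n/12) where n = semitones from A4
G#4: -1 semitones from A4
f = 440 × 2^(-1/12)
f = 415.30 Hz


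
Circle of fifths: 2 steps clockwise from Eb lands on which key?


Solution.
Each clockwise step on the circle of fifths moves up a perfect 5th
From Eb: Eb → Bb → F
= F


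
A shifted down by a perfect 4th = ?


Working:
perfect 4th: 4 letter names, 5 semitones
Letter: A - 3 → E
Pitch: A - 5 semitones, spelled as an E → E
= E


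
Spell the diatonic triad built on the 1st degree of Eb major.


Reasoning:
Eb major scale: Eb F G Ab Bb C D
Diatonic triad on degree 1 stacks scale notes 1, 3, 5: Eb G Bb
Eb→G = 4 semitones; Eb→Bb = 7 semitones → major triad
= Eb G Bb (major)


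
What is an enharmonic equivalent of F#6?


Let's work it out.
Enharmonic notes sound the same pitch but are spelled with different letter names
F# and Gb name the same pitch class
= Gb6


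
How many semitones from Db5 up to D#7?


Reasoning:
Absolute semitone position = octave×12 + chromatic position
Db5: 5×12 + 1 = 61
D#7: 7×12 + 3 = 87
Difference = 87 - 61 = 26
= 26 semitones


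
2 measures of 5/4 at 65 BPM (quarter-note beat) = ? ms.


Quarter-note beat duration = 60000 / 65 ms
Beats per measure (5/4) = 5
One measure = 5 × 60000 / 65 = 300000 / 65 ms
2 measures = 2 × 300000 / 65 = 600000 / 65
= 9230.8 ms


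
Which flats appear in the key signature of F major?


Working:
Flat major keys: C(0), F(1), Bb(2), Eb(3), Ab(4), Db(5), Gb(6), Cb(7)
F major has 1 flat
Order of flats: Bb Eb Ab Db Gb Cb Fb → first 1: Bb
= Bb


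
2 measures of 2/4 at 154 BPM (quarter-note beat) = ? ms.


Let's work it out.
Quarter-note beat duration = 60000 / 154 ms
Beats per measure (2/4) = 2
One measure = 2 × 60000 / 154 = 120000 / 154 ms
2 measures = 2 × 120000 / 154 = 240000 / 154
= 1558.4 ms


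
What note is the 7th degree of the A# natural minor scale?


Working:
Natural minor scale pattern: W-H-W-W-H-W-W (2-1-2-2-1-2-2 semitones)
Starting from A#:
  A# + 2 semitones → B#
  B# + 1 semitone → C#
  C# + 2 semitones → D#
  D# + 2 semitones → E#
  E# + 1 semitone → F#
  F# + 2 semitones → G#
  G# + 2 semitones → A#
Scale: A# B# C# D# E# F# G#
Degree 7 = G#


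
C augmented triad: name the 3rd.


Augmented triad = root + major 3rd (4 semitones) + augmented 5th (8 semitones)
A triad on C stacks thirds, so the chord tones use letter names C-E-G
Root: C
Major 3rd above C: E
Augmented 5th above C: G#
The 3rd = E


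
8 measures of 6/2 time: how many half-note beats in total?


Reasoning:
Time signature 6/2: the bottom number 2 means the half note gets one count
The top number 6 means 6 half-note beats per measure
Total = 6 × 8 measures
= 48 half-note beats


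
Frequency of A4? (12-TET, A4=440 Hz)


Solution.
f = 440 × 2^(n/12) where n = semitones from A4
A4: 0 semitones from A4
f = 440 × 2^(0/12)
f = 440.00 Hz


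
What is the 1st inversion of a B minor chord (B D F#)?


Step by step:
Root position: B D F#
1st inversion: move root up an octave
Bass note: D
Notes (bottom to top) = D F# B


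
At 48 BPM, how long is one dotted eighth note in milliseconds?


Let's work it out.
One quarter-note beat = 60000 / BPM = 60000 / 48 ms
Dotted eighth note = 3/4 × quarter note
Duration = 3/4 × 60000 / 48 = 45000 / 48
= 937.5 ms
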